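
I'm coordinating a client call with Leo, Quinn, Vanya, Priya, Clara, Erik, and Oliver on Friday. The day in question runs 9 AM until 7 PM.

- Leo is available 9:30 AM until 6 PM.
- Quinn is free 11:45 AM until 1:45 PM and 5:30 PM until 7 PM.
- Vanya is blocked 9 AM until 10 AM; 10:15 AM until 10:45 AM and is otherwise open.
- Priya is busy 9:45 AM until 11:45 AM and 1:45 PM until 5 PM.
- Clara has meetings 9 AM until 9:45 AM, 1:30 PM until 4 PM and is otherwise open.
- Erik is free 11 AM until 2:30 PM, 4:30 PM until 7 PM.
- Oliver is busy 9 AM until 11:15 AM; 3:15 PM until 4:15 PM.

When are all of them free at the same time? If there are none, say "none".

Leo free: 09:30-18:00.
Quinn free: 11:45-13:45, 17:30-19:00.
Vanya free: 10:00-10:15, 10:45-19:00 (invert busy blocks within the working day).
Priya free: 09:00-09:45, 11:45-13:45, 17:00-19:00 (invert busy blocks within the working day).
Clara free: 09:45-13:30, 16:00-19:00 (invert busy blocks within the working day).
Erik free: 11:00-14:30, 16:30-19:00.
Oliver free: 11:15-15:15, 16:15-19:00 (invert busy blocks within the working day).
Leo ∩ Quinn: 11:45-13:45, 17:30-18:00.
Leo ∩ Quinn ∩ Vanya: 11:45-13:45, 17:30-18:00.
Leo ∩ Quinn ∩ Vanya ∩ Priya: 11:45-13:45, 17:30-18:00.
Leo ∩ Quinn ∩ Vanya ∩ Priya ∩ Clara: 11:45-13:30, 17:30-18:00.
Leo ∩ Quinn ∩ Vanya ∩ Priya ∩ Clara ∩ Erik: 11:45-13:30, 17:30-18:00.
Leo ∩ Quinn ∩ Vanya ∩ Priya ∩ Clara ∩ Erik ∩ Oliver: 11:45-13:30, 17:30-18:00.

11:45-13:30, 17:30-18:00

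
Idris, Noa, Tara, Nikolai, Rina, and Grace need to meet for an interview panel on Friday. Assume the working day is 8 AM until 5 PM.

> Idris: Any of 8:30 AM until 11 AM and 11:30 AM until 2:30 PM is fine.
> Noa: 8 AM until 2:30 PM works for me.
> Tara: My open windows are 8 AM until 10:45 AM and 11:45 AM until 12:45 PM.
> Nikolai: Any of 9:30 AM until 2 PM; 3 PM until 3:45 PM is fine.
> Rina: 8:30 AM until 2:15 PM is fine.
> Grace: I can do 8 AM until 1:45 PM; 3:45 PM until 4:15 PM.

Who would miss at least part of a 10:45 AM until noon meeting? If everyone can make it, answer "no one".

Idris: not fully free for 10:45-12:00. Noa: free for 10:45-12:00. Tara: not fully free for 10:45-12:00. Nikolai: free for 10:45-12:00. Rina: free for 10:45-12:00. Grace: free for 10:45-12:00.

Idris, Tara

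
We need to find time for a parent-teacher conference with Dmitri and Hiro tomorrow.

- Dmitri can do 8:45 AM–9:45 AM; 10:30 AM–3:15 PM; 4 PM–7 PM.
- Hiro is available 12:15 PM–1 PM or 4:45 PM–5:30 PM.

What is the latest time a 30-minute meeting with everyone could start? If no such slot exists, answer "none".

Dmitri ∩ Hiro: 12:15-13:00, 16:45-17:30.
The last common window of at least 30 minutes is 16:45-17:30; a 30-minute meeting can start as late as 17:00 and still end by 17:30.

17:00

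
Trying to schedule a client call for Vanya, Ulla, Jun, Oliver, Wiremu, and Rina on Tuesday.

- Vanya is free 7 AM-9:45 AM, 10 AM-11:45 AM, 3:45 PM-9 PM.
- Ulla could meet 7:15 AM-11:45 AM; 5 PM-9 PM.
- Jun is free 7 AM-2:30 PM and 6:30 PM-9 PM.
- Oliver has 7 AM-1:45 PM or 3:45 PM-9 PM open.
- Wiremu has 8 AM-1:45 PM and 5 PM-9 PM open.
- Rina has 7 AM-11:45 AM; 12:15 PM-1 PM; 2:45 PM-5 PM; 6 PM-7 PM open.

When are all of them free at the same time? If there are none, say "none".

08:00-09:45, 10:00-11:45, 18:30-19:00

Vanya ∩ Ulla: 07:15-09:45, 10:00-11:45, 17:00-21:00.
Vanya ∩ Ulla ∩ Jun: 07:15-09:45, 10:00-11:45, 18:30-21:00.
Vanya ∩ Ulla ∩ Jun ∩ Oliver: 07:15-09:45, 10:00-11:45, 18:30-21:00.
Vanya ∩ Ulla ∩ Jun ∩ Oliver ∩ Wiremu: 08:00-09:45, 10:00-11:45, 18:30-21:00.
Vanya ∩ Ulla ∩ Jun ∩ Oliver ∩ Wiremu ∩ Rina: 08:00-09:45, 10:00-11:45, 18:30-19:00.
So the common availability across everyone is 08:00-09:45, 10:00-11:45, 18:30-19:00.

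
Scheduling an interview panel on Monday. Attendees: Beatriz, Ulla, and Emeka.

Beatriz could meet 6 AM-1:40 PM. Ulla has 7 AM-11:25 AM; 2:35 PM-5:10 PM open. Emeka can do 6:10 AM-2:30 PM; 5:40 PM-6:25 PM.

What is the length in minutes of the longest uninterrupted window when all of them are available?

265

Beatriz ∩ Ulla: 07:00-11:25.
Beatriz ∩ Ulla ∩ Emeka: 07:00-11:25.
So the common availability across everyone is 07:00-11:25.
The longest is 07:00-11:25 at 265 minutes.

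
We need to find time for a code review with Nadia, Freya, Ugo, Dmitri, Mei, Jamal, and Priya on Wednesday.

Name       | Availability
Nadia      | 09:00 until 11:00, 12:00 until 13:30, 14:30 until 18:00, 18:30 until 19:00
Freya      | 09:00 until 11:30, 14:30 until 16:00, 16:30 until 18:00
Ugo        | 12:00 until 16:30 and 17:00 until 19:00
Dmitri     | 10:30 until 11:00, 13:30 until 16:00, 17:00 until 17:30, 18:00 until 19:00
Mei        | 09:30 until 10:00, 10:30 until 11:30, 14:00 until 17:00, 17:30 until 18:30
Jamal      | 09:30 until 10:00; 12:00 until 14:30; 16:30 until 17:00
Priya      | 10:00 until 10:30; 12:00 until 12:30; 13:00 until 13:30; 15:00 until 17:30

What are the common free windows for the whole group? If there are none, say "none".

none

Nadia ∩ Freya: 09:00-11:00, 14:30-16:00, 16:30-18:00.
Nadia ∩ Freya ∩ Ugo: 14:30-16:00, 17:00-18:00.
Nadia ∩ Freya ∩ Ugo ∩ Dmitri: 14:30-16:00, 17:00-17:30.
Nadia ∩ Freya ∩ Ugo ∩ Dmitri ∩ Mei: 14:30-16:00.
Nadia ∩ Freya ∩ Ugo ∩ Dmitri ∩ Mei ∩ Jamal: ∅.
Nadia ∩ Freya ∩ Ugo ∩ Dmitri ∩ Mei ∩ Jamal ∩ Priya: ∅.
There is no time when everyone is free.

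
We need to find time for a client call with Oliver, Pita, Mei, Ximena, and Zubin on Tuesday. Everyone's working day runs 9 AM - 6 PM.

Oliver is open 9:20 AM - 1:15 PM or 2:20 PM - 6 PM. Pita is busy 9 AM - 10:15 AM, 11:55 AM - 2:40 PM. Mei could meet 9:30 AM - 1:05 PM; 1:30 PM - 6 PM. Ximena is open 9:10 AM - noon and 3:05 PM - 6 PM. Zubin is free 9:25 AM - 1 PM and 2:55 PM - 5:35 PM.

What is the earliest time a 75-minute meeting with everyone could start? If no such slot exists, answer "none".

10:15

Oliver free: 09:20-13:15, 14:20-18:00.
Pita free: 10:15-11:55, 14:40-18:00 (invert busy blocks within the working day).
Mei free: 09:30-13:05, 13:30-18:00.
Ximena free: 09:10-12:00, 15:05-18:00.
Zubin free: 09:25-13:00, 14:55-17:35.
Oliver ∩ Pita: 10:15-11:55, 14:40-18:00.
Oliver ∩ Pita ∩ Mei: 10:15-11:55, 14:40-18:00.
Oliver ∩ Pita ∩ Mei ∩ Ximena: 10:15-11:55, 15:05-18:00.
Oliver ∩ Pita ∩ Mei ∩ Ximena ∩ Zubin: 10:15-11:55, 15:05-17:35.
The first common window of at least 75 minutes is 10:15-11:55, so the earliest start is 10:15.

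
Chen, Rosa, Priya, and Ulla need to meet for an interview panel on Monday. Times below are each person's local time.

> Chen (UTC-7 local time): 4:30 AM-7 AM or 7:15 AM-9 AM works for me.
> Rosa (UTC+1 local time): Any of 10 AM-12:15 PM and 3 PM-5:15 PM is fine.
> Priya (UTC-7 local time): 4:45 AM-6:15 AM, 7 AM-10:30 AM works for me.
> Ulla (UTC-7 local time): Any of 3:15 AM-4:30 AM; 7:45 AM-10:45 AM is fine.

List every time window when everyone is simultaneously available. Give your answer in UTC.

14:45-16:00

Chen in UTC: 11:30-14:00, 14:15-16:00 (add 7h to convert from UTC-7).
Rosa in UTC: 09:00-11:15, 14:00-16:15 (subtract 1h to convert from UTC+1).
Priya in UTC: 11:45-13:15, 14:00-17:30 (add 7h to convert from UTC-7).
Ulla in UTC: 10:15-11:30, 14:45-17:45 (add 7h to convert from UTC-7).
Chen ∩ Rosa: 14:15-16:00.
Chen ∩ Rosa ∩ Priya: 14:15-16:00.
Chen ∩ Rosa ∩ Priya ∩ Ulla: 14:45-16:00.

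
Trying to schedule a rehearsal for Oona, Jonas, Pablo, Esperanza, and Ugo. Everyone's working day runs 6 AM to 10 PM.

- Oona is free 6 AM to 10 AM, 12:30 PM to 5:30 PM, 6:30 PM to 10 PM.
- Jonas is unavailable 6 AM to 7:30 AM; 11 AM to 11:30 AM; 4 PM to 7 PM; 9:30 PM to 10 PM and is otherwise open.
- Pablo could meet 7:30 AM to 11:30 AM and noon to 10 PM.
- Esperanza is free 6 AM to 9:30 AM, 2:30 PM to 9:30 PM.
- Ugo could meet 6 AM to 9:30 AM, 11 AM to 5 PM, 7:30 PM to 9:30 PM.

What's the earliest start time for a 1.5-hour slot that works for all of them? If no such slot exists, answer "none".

Oona free: 06:00-10:00, 12:30-17:30, 18:30-22:00.
Jonas free: 07:30-11:00, 11:30-16:00, 19:00-21:30 (invert busy blocks within the working day).
Pablo free: 07:30-11:30, 12:00-22:00.
Esperanza free: 06:00-09:30, 14:30-21:30.
Ugo free: 06:00-09:30, 11:00-17:00, 19:30-21:30.
Oona ∩ Jonas: 07:30-10:00, 12:30-16:00, 19:00-21:30.
Oona ∩ Jonas ∩ Pablo: 07:30-10:00, 12:30-16:00, 19:00-21:30.
Oona ∩ Jonas ∩ Pablo ∩ Esperanza: 07:30-09:30, 14:30-16:00, 19:00-21:30.
Oona ∩ Jonas ∩ Pablo ∩ Esperanza ∩ Ugo: 07:30-09:30, 14:30-16:00, 19:30-21:30.
The first common window of at least 90 minutes is 07:30-09:30, so the earliest start is 07:30.

07:30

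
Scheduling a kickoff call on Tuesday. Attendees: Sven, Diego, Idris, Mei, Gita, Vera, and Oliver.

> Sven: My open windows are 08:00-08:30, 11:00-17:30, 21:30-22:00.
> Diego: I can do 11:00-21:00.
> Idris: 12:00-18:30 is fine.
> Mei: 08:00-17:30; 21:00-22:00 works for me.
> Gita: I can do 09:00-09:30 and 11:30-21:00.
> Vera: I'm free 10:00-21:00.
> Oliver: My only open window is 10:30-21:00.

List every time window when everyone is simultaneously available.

12:00-17:30

Sven ∩ Diego: 11:00-17:30.
Sven ∩ Diego ∩ Idris: 12:00-17:30.
Sven ∩ Diego ∩ Idris ∩ Mei: 12:00-17:30.
Sven ∩ Diego ∩ Idris ∩ Mei ∩ Gita: 12:00-17:30.
Sven ∩ Diego ∩ Idris ∩ Mei ∩ Gita ∩ Vera: 12:00-17:30.
Sven ∩ Diego ∩ Idris ∩ Mei ∩ Gita ∩ Vera ∩ Oliver: 12:00-17:30.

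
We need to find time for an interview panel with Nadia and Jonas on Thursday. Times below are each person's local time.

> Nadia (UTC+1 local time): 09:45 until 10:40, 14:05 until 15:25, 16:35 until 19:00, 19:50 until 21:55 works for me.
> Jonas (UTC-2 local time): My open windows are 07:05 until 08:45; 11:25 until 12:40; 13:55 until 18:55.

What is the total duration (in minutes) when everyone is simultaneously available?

345

Nadia in UTC: 08:45-09:40, 13:05-14:25, 15:35-18:00, 18:50-20:55 (subtract 1h to convert from UTC+1).
Jonas in UTC: 09:05-10:45, 13:25-14:40, 15:55-20:55 (add 2h to convert from UTC-2).
Nadia ∩ Jonas: 09:05-09:40, 13:25-14:25, 15:55-18:00, 18:50-20:55.
Those are the intersection windows.
Summing the common windows: 35 + 60 + 125 + 125 = 345 minutes.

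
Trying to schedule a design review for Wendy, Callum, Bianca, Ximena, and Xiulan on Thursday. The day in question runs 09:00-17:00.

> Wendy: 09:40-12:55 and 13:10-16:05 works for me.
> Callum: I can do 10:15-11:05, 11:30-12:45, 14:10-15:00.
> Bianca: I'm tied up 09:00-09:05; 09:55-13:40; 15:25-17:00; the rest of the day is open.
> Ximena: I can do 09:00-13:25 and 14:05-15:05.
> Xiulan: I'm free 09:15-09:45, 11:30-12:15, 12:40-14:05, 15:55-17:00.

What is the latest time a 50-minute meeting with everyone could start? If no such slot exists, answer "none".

none

Wendy free: 09:40-12:55, 13:10-16:05.
Callum free: 10:15-11:05, 11:30-12:45, 14:10-15:00.
Bianca free: 09:05-09:55, 13:40-15:25 (invert busy blocks within the working day).
Ximena free: 09:00-13:25, 14:05-15:05.
Xiulan free: 09:15-09:45, 11:30-12:15, 12:40-14:05, 15:55-17:00.
Wendy ∩ Callum: 10:15-11:05, 11:30-12:45, 14:10-15:00.
Wendy ∩ Callum ∩ Bianca: 14:10-15:00.
Wendy ∩ Callum ∩ Bianca ∩ Ximena: 14:10-15:00.
Wendy ∩ Callum ∩ Bianca ∩ Ximena ∩ Xiulan: ∅.
There is no time when everyone is free.
No common window is at least 50 minutes long.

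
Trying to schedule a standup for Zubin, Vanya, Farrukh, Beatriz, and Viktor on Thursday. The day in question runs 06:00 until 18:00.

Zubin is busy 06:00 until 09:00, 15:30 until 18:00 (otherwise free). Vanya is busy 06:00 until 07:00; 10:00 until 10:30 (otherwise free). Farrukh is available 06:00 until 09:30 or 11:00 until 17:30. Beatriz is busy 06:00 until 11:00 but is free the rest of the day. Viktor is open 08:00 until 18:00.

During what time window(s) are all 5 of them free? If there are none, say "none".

Zubin free: 09:00-15:30 (invert busy blocks within the working day).
Vanya free: 07:00-10:00, 10:30-18:00 (invert busy blocks within the working day).
Farrukh free: 06:00-09:30, 11:00-17:30.
Beatriz free: 11:00-18:00 (invert busy blocks within the working day).
Viktor free: 08:00-18:00.
Zubin ∩ Vanya: 09:00-10:00, 10:30-15:30.
Zubin ∩ Vanya ∩ Farrukh: 09:00-09:30, 11:00-15:30.
Zubin ∩ Vanya ∩ Farrukh ∩ Beatriz: 11:00-15:30.
Zubin ∩ Vanya ∩ Farrukh ∩ Beatriz ∩ Viktor: 11:00-15:30.

11:00-15:30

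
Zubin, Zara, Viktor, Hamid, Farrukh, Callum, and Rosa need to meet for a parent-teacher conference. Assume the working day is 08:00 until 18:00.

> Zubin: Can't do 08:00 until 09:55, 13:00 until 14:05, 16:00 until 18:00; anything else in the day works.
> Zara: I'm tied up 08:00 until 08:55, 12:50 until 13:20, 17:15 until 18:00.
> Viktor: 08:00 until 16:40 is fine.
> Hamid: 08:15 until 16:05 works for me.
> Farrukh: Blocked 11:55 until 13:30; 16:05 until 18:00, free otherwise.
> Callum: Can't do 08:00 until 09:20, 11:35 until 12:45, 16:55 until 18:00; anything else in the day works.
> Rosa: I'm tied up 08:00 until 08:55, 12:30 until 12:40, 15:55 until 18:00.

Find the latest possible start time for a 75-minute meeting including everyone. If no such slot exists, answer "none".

14:40

Zubin free: 09:55-13:00, 14:05-16:00 (invert busy blocks within the working day).
Zara free: 08:55-12:50, 13:20-17:15 (invert busy blocks within the working day).
Viktor free: 08:00-16:40.
Hamid free: 08:15-16:05.
Farrukh free: 08:00-11:55, 13:30-16:05 (invert busy blocks within the working day).
Callum free: 09:20-11:35, 12:45-16:55 (invert busy blocks within the working day).
Rosa free: 08:55-12:30, 12:40-15:55 (invert busy blocks within the working day).
Zubin ∩ Zara: 09:55-12:50, 14:05-16:00.
Zubin ∩ Zara ∩ Viktor: 09:55-12:50, 14:05-16:00.
Zubin ∩ Zara ∩ Viktor ∩ Hamid: 09:55-12:50, 14:05-16:00.
Zubin ∩ Zara ∩ Viktor ∩ Hamid ∩ Farrukh: 09:55-11:55, 14:05-16:00.
Zubin ∩ Zara ∩ Viktor ∩ Hamid ∩ Farrukh ∩ Callum: 09:55-11:35, 14:05-16:00.
Zubin ∩ Zara ∩ Viktor ∩ Hamid ∩ Farrukh ∩ Callum ∩ Rosa: 09:55-11:35, 14:05-15:55.
The last common window of at least 75 minutes is 14:05-15:55; a 75-minute meeting can start as late as 14:40 and still end by 15:55.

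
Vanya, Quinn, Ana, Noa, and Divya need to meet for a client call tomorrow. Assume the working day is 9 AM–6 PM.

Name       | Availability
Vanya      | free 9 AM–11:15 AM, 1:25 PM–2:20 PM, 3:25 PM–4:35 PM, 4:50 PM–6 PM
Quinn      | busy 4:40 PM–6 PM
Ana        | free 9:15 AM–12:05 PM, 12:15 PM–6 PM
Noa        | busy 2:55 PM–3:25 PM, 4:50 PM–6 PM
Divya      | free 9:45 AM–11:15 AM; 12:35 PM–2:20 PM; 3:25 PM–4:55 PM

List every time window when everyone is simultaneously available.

Vanya free: 09:00-11:15, 13:25-14:20, 15:25-16:35, 16:50-18:00.
Quinn free: 09:00-16:40 (invert busy blocks within the working day).
Ana free: 09:15-12:05, 12:15-18:00.
Noa free: 09:00-14:55, 15:25-16:50 (invert busy blocks within the working day).
Divya free: 09:45-11:15, 12:35-14:20, 15:25-16:55.
Vanya ∩ Quinn: 09:00-11:15, 13:25-14:20, 15:25-16:35.
Vanya ∩ Quinn ∩ Ana: 09:15-11:15, 13:25-14:20, 15:25-16:35.
Vanya ∩ Quinn ∩ Ana ∩ Noa: 09:15-11:15, 13:25-14:20, 15:25-16:35.
Vanya ∩ Quinn ∩ Ana ∩ Noa ∩ Divya: 09:45-11:15, 13:25-14:20, 15:25-16:35.

09:45-11:15, 13:25-14:20, 15:25-16:35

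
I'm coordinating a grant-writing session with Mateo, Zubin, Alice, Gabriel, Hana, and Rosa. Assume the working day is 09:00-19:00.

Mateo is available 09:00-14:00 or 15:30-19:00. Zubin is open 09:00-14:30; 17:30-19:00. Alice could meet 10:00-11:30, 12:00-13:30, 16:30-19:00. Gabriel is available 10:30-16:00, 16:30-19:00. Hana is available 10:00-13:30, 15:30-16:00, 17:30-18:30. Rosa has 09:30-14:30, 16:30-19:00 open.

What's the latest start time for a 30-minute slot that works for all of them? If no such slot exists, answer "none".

Mateo ∩ Zubin: 09:00-14:00, 17:30-19:00.
Mateo ∩ Zubin ∩ Alice: 10:00-11:30, 12:00-13:30, 17:30-19:00.
Mateo ∩ Zubin ∩ Alice ∩ Gabriel: 10:30-11:30, 12:00-13:30, 17:30-19:00.
Mateo ∩ Zubin ∩ Alice ∩ Gabriel ∩ Hana: 10:30-11:30, 12:00-13:30, 17:30-18:30.
Mateo ∩ Zubin ∩ Alice ∩ Gabriel ∩ Hana ∩ Rosa: 10:30-11:30, 12:00-13:30, 17:30-18:30.
The last common window of at least 30 minutes is 17:30-18:30; a 30-minute meeting can start as late as 18:00 and still end by 18:30.

18:00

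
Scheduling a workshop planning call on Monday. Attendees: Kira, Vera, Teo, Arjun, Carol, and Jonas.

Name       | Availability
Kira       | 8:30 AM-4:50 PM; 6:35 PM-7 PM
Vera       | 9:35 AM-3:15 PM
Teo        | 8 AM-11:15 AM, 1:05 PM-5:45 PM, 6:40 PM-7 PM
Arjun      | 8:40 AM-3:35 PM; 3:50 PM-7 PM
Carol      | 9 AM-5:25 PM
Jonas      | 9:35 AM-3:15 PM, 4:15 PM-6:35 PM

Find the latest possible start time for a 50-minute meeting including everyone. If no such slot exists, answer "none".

Kira ∩ Vera: 09:35-15:15.
Kira ∩ Vera ∩ Teo: 09:35-11:15, 13:05-15:15.
Kira ∩ Vera ∩ Teo ∩ Arjun: 09:35-11:15, 13:05-15:15.
Kira ∩ Vera ∩ Teo ∩ Arjun ∩ Carol: 09:35-11:15, 13:05-15:15.
Kira ∩ Vera ∩ Teo ∩ Arjun ∩ Carol ∩ Jonas: 09:35-11:15, 13:05-15:15.
So the common availability across everyone is 09:35-11:15, 13:05-15:15.
The last common window of at least 50 minutes is 13:05-15:15; a 50-minute meeting can start as late as 14:25 and still end by 15:15.

14:25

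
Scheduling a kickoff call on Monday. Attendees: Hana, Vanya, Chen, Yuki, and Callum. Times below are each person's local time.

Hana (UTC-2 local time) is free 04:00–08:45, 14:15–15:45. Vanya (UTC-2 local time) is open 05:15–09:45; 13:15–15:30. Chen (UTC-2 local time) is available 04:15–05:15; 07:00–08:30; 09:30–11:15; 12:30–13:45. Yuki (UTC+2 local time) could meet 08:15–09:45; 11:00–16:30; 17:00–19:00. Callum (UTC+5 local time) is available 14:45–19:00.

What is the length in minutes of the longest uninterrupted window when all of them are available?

45

Hana in UTC: 06:00-10:45, 16:15-17:45 (add 2h to convert from UTC-2).
Vanya in UTC: 07:15-11:45, 15:15-17:30 (add 2h to convert from UTC-2).
Chen in UTC: 06:15-07:15, 09:00-10:30, 11:30-13:15, 14:30-15:45 (add 2h to convert from UTC-2).
Yuki in UTC: 06:15-07:45, 09:00-14:30, 15:00-17:00 (subtract 2h to convert from UTC+2).
Callum in UTC: 09:45-14:00 (subtract 5h to convert from UTC+5).
Hana ∩ Vanya: 07:15-10:45, 16:15-17:30.
Hana ∩ Vanya ∩ Chen: 09:00-10:30.
Hana ∩ Vanya ∩ Chen ∩ Yuki: 09:00-10:30.
Hana ∩ Vanya ∩ Chen ∩ Yuki ∩ Callum: 09:45-10:30.
The longest is 09:45-10:30 at 45 minutes.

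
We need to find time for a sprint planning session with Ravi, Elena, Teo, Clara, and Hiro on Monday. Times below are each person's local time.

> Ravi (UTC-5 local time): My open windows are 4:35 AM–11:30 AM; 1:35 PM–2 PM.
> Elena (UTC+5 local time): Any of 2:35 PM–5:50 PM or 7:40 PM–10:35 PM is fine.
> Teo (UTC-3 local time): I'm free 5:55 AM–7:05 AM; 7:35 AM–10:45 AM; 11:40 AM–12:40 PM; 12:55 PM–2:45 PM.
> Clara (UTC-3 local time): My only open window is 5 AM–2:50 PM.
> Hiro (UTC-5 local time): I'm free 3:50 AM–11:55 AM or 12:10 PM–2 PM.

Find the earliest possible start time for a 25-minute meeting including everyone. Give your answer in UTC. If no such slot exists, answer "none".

Ravi in UTC: 09:35-16:30, 18:35-19:00 (add 5h to convert from UTC-5).
Elena in UTC: 09:35-12:50, 14:40-17:35 (subtract 5h to convert from UTC+5).
Teo in UTC: 08:55-10:05, 10:35-13:45, 14:40-15:40, 15:55-17:45 (add 3h to convert from UTC-3).
Clara in UTC: 08:00-17:50 (add 3h to convert from UTC-3).
Hiro in UTC: 08:50-16:55, 17:10-19:00 (add 5h to convert from UTC-5).
Ravi ∩ Elena: 09:35-12:50, 14:40-16:30.
Ravi ∩ Elena ∩ Teo: 09:35-10:05, 10:35-12:50, 14:40-15:40, 15:55-16:30.
Ravi ∩ Elena ∩ Teo ∩ Clara: 09:35-10:05, 10:35-12:50, 14:40-15:40, 15:55-16:30.
Ravi ∩ Elena ∩ Teo ∩ Clara ∩ Hiro: 09:35-10:05, 10:35-12:50, 14:40-15:40, 15:55-16:30.
The first common window of at least 25 minutes is 09:35-10:05, so the earliest start is 09:35.

09:35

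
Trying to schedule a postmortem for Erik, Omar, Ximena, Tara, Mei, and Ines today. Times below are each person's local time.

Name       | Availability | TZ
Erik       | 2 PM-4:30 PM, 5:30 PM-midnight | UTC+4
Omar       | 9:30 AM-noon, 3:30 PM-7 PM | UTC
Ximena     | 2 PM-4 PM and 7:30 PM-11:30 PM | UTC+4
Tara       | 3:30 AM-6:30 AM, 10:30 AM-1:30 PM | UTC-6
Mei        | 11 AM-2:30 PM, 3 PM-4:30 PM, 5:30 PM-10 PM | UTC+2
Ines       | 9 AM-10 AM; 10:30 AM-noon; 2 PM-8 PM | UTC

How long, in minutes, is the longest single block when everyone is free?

Erik in UTC: 10:00-12:30, 13:30-20:00 (subtract 4h to convert from UTC+4).
Omar in UTC: 09:30-12:00, 15:30-19:00.
Ximena in UTC: 10:00-12:00, 15:30-19:30 (subtract 4h to convert from UTC+4).
Tara in UTC: 09:30-12:30, 16:30-19:30 (add 6h to convert from UTC-6).
Mei in UTC: 09:00-12:30, 13:00-14:30, 15:30-20:00 (subtract 2h to convert from UTC+2).
Ines in UTC: 09:00-10:00, 10:30-12:00, 14:00-20:00.
Erik ∩ Omar: 10:00-12:00, 15:30-19:00.
Erik ∩ Omar ∩ Ximena: 10:00-12:00, 15:30-19:00.
Erik ∩ Omar ∩ Ximena ∩ Tara: 10:00-12:00, 16:30-19:00.
Erik ∩ Omar ∩ Ximena ∩ Tara ∩ Mei: 10:00-12:00, 16:30-19:00.
Erik ∩ Omar ∩ Ximena ∩ Tara ∩ Mei ∩ Ines: 10:30-12:00, 16:30-19:00.
So the common availability across everyone is 10:30-12:00, 16:30-19:00.
The longest is 16:30-19:00 at 150 minutes.

150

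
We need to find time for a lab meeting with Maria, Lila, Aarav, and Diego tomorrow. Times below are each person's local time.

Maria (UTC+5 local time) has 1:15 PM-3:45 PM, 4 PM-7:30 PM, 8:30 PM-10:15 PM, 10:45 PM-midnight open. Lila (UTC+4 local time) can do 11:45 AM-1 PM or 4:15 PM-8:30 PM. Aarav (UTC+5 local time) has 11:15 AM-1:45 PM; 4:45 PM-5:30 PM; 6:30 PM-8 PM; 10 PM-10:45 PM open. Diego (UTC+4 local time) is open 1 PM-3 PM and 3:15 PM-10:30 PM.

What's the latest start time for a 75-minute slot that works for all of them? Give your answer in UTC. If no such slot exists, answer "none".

Maria in UTC: 08:15-10:45, 11:00-14:30, 15:30-17:15, 17:45-19:00 (subtract 5h to convert from UTC+5).
Lila in UTC: 07:45-09:00, 12:15-16:30 (subtract 4h to convert from UTC+4).
Aarav in UTC: 06:15-08:45, 11:45-12:30, 13:30-15:00, 17:00-17:45 (subtract 5h to convert from UTC+5).
Diego in UTC: 09:00-11:00, 11:15-18:30 (subtract 4h to convert from UTC+4).
Maria ∩ Lila: 08:15-09:00, 12:15-14:30, 15:30-16:30.
Maria ∩ Lila ∩ Aarav: 08:15-08:45, 12:15-12:30, 13:30-14:30.
Maria ∩ Lila ∩ Aarav ∩ Diego: 12:15-12:30, 13:30-14:30.
No common window is at least 75 minutes long.

none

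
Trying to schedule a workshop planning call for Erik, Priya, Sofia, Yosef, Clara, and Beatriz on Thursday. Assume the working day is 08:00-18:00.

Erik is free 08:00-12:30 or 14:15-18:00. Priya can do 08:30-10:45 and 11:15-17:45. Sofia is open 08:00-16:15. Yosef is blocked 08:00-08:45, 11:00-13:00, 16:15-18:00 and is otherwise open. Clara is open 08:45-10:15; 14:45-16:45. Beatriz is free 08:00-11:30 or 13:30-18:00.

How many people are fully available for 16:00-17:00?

Erik free: 08:00-12:30, 14:15-18:00.
Priya free: 08:30-10:45, 11:15-17:45.
Sofia free: 08:00-16:15.
Yosef free: 08:45-11:00, 13:00-16:15 (invert busy blocks within the working day).
Clara free: 08:45-10:15, 14:45-16:45.
Beatriz free: 08:00-11:30, 13:30-18:00.
Erik, Priya, and Beatriz can make the full 16:00-17:00 slot — that's 3.

3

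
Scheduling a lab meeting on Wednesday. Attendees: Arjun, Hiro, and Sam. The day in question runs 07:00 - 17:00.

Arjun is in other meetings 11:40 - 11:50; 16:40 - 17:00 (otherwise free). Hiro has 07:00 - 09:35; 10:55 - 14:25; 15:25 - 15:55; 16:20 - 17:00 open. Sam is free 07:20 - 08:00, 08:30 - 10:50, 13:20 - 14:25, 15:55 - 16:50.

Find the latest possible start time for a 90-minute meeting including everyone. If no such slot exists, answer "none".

Arjun free: 07:00-11:40, 11:50-16:40 (invert busy blocks within the working day).
Hiro free: 07:00-09:35, 10:55-14:25, 15:25-15:55, 16:20-17:00.
Sam free: 07:20-08:00, 08:30-10:50, 13:20-14:25, 15:55-16:50.
Arjun ∩ Hiro: 07:00-09:35, 10:55-11:40, 11:50-14:25, 15:25-15:55, 16:20-16:40.
Arjun ∩ Hiro ∩ Sam: 07:20-08:00, 08:30-09:35, 13:20-14:25, 16:20-16:40.
So the common availability across everyone is 07:20-08:00, 08:30-09:35, 13:20-14:25, 16:20-16:40.
No common window is at least 90 minutes long.

none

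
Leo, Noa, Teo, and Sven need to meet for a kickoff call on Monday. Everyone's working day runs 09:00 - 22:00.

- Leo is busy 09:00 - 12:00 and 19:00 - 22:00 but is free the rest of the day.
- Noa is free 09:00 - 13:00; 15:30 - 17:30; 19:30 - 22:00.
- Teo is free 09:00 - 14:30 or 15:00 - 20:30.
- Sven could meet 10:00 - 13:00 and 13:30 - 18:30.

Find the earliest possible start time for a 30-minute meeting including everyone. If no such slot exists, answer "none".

Leo free: 12:00-19:00 (invert busy blocks within the working day).
Noa free: 09:00-13:00, 15:30-17:30, 19:30-22:00.
Teo free: 09:00-14:30, 15:00-20:30.
Sven free: 10:00-13:00, 13:30-18:30.
Leo ∩ Noa: 12:00-13:00, 15:30-17:30.
Leo ∩ Noa ∩ Teo: 12:00-13:00, 15:30-17:30.
Leo ∩ Noa ∩ Teo ∩ Sven: 12:00-13:00, 15:30-17:30.
The first common window of at least 30 minutes is 12:00-13:00, so the earliest start is 12:00.

12:00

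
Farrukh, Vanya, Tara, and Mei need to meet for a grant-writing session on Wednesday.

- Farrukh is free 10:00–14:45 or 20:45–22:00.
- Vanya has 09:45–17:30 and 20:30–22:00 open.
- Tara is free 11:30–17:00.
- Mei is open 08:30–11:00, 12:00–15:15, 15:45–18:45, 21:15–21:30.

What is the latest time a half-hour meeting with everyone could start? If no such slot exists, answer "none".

14:15

Farrukh ∩ Vanya: 10:00-14:45, 20:45-22:00.
Farrukh ∩ Vanya ∩ Tara: 11:30-14:45.
Farrukh ∩ Vanya ∩ Tara ∩ Mei: 12:00-14:45.
The last common window of at least 30 minutes is 12:00-14:45; a 30-minute meeting can start as late as 14:15 and still end by 14:45.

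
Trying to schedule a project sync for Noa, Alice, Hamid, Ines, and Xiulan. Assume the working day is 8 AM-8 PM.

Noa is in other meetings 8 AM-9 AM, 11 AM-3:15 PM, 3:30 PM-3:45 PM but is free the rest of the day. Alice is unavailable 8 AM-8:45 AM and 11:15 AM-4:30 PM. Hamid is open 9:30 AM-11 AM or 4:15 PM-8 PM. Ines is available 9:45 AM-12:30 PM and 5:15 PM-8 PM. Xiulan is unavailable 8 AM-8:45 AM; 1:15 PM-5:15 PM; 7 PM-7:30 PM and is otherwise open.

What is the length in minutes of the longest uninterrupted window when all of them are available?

105

Noa free: 09:00-11:00, 15:15-15:30, 15:45-20:00 (invert busy blocks within the working day).
Alice free: 08:45-11:15, 16:30-20:00 (invert busy blocks within the working day).
Hamid free: 09:30-11:00, 16:15-20:00.
Ines free: 09:45-12:30, 17:15-20:00.
Xiulan free: 08:45-13:15, 17:15-19:00, 19:30-20:00 (invert busy blocks within the working day).
Noa ∩ Alice: 09:00-11:00, 16:30-20:00.
Noa ∩ Alice ∩ Hamid: 09:30-11:00, 16:30-20:00.
Noa ∩ Alice ∩ Hamid ∩ Ines: 09:45-11:00, 17:15-20:00.
Noa ∩ Alice ∩ Hamid ∩ Ines ∩ Xiulan: 09:45-11:00, 17:15-19:00, 19:30-20:00.
The longest is 17:15-19:00 at 105 minutes.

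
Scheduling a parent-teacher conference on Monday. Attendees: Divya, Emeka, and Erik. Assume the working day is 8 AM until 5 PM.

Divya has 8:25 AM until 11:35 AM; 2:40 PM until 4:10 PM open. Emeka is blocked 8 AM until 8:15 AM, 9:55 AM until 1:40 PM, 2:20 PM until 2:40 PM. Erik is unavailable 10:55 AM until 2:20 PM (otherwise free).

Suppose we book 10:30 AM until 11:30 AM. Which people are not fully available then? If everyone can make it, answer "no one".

Emeka, Erik

Divya free: 08:25-11:35, 14:40-16:10.
Emeka free: 08:15-09:55, 13:40-14:20, 14:40-17:00 (invert busy blocks within the working day).
Erik free: 08:00-10:55, 14:20-17:00 (invert busy blocks within the working day).
Divya: free for 10:30-11:30. Emeka: not fully free for 10:30-11:30. Erik: not fully free for 10:30-11:30.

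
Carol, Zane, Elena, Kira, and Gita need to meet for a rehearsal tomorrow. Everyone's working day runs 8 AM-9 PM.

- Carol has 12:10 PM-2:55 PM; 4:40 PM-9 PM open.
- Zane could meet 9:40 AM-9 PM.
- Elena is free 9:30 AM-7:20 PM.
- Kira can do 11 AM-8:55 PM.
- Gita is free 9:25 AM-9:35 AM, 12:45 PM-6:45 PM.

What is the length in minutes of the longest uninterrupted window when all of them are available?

Carol ∩ Zane: 12:10-14:55, 16:40-21:00.
Carol ∩ Zane ∩ Elena: 12:10-14:55, 16:40-19:20.
Carol ∩ Zane ∩ Elena ∩ Kira: 12:10-14:55, 16:40-19:20.
Carol ∩ Zane ∩ Elena ∩ Kira ∩ Gita: 12:45-14:55, 16:40-18:45.
The longest is 12:45-14:55 at 130 minutes.

130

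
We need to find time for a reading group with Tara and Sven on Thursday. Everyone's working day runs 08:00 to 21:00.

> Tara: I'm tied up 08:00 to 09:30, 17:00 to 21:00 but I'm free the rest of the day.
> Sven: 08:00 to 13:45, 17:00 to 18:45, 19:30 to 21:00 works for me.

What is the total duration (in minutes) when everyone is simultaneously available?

Tara free: 09:30-17:00 (invert busy blocks within the working day).
Sven free: 08:00-13:45, 17:00-18:45, 19:30-21:00.
Tara ∩ Sven: 09:30-13:45.
Those are the intersection windows.
That's a single block of 255 minutes.

255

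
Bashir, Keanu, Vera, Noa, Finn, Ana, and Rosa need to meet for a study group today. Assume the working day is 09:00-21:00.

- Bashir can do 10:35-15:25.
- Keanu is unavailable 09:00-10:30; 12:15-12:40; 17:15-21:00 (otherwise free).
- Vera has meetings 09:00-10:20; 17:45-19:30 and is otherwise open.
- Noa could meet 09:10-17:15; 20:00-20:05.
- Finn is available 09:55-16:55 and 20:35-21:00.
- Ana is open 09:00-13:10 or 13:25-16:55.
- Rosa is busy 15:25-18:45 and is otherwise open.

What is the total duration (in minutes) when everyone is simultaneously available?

250

Bashir free: 10:35-15:25.
Keanu free: 10:30-12:15, 12:40-17:15 (invert busy blocks within the working day).
Vera free: 10:20-17:45, 19:30-21:00 (invert busy blocks within the working day).
Noa free: 09:10-17:15, 20:00-20:05.
Finn free: 09:55-16:55, 20:35-21:00.
Ana free: 09:00-13:10, 13:25-16:55.
Rosa free: 09:00-15:25, 18:45-21:00 (invert busy blocks within the working day).
Bashir ∩ Keanu: 10:35-12:15, 12:40-15:25.
Bashir ∩ Keanu ∩ Vera: 10:35-12:15, 12:40-15:25.
Bashir ∩ Keanu ∩ Vera ∩ Noa: 10:35-12:15, 12:40-15:25.
Bashir ∩ Keanu ∩ Vera ∩ Noa ∩ Finn: 10:35-12:15, 12:40-15:25.
Bashir ∩ Keanu ∩ Vera ∩ Noa ∩ Finn ∩ Ana: 10:35-12:15, 12:40-13:10, 13:25-15:25.
Bashir ∩ Keanu ∩ Vera ∩ Noa ∩ Finn ∩ Ana ∩ Rosa: 10:35-12:15, 12:40-13:10, 13:25-15:25.
Those are the intersection windows.
Summing the common windows: 100 + 30 + 120 = 250 minutes.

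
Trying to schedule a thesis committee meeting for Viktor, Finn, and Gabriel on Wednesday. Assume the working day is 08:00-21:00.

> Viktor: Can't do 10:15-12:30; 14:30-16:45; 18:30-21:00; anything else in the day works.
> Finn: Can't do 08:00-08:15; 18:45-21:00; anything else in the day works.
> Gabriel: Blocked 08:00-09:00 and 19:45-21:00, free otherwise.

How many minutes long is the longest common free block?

120

Viktor free: 08:00-10:15, 12:30-14:30, 16:45-18:30 (invert busy blocks within the working day).
Finn free: 08:15-18:45 (invert busy blocks within the working day).
Gabriel free: 09:00-19:45 (invert busy blocks within the working day).
Viktor ∩ Finn: 08:15-10:15, 12:30-14:30, 16:45-18:30.
Viktor ∩ Finn ∩ Gabriel: 09:00-10:15, 12:30-14:30, 16:45-18:30.
The longest is 12:30-14:30 at 120 minutes.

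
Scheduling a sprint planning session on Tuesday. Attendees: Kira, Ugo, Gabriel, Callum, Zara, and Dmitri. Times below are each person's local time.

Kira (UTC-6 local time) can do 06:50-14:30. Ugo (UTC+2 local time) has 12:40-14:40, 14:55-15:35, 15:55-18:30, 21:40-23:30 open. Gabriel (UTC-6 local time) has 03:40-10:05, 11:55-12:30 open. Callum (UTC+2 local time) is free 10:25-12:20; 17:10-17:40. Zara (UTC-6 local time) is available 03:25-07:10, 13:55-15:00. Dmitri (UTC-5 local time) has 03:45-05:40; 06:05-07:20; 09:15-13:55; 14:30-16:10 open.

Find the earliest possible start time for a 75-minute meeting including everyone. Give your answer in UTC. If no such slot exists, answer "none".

Kira in UTC: 12:50-20:30 (add 6h to convert from UTC-6).
Ugo in UTC: 10:40-12:40, 12:55-13:35, 13:55-16:30, 19:40-21:30 (subtract 2h to convert from UTC+2).
Gabriel in UTC: 09:40-16:05, 17:55-18:30 (add 6h to convert from UTC-6).
Callum in UTC: 08:25-10:20, 15:10-15:40 (subtract 2h to convert from UTC+2).
Zara in UTC: 09:25-13:10, 19:55-21:00 (add 6h to convert from UTC-6).
Dmitri in UTC: 08:45-10:40, 11:05-12:20, 14:15-18:55, 19:30-21:10 (add 5h to convert from UTC-5).
Kira ∩ Ugo: 12:55-13:35, 13:55-16:30, 19:40-20:30.
Kira ∩ Ugo ∩ Gabriel: 12:55-13:35, 13:55-16:05.
Kira ∩ Ugo ∩ Gabriel ∩ Callum: 15:10-15:40.
Kira ∩ Ugo ∩ Gabriel ∩ Callum ∩ Zara: ∅.
Kira ∩ Ugo ∩ Gabriel ∩ Callum ∩ Zara ∩ Dmitri: ∅.
There is no time when everyone is free.
No common window is at least 75 minutes long.

none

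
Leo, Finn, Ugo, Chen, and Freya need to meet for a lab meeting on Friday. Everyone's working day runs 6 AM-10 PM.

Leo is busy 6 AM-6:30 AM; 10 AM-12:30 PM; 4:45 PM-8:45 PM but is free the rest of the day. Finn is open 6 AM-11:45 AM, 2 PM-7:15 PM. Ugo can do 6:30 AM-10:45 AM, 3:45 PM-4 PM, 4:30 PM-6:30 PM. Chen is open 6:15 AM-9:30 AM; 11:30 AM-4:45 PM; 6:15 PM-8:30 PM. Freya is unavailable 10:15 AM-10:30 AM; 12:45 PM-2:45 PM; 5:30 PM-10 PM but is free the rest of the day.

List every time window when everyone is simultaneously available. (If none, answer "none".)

Leo free: 06:30-10:00, 12:30-16:45, 20:45-22:00 (invert busy blocks within the working day).
Finn free: 06:00-11:45, 14:00-19:15.
Ugo free: 06:30-10:45, 15:45-16:00, 16:30-18:30.
Chen free: 06:15-09:30, 11:30-16:45, 18:15-20:30.
Freya free: 06:00-10:15, 10:30-12:45, 14:45-17:30 (invert busy blocks within the working day).
Leo ∩ Finn: 06:30-10:00, 14:00-16:45.
Leo ∩ Finn ∩ Ugo: 06:30-10:00, 15:45-16:00, 16:30-16:45.
Leo ∩ Finn ∩ Ugo ∩ Chen: 06:30-09:30, 15:45-16:00, 16:30-16:45.
Leo ∩ Finn ∩ Ugo ∩ Chen ∩ Freya: 06:30-09:30, 15:45-16:00, 16:30-16:45.

06:30-09:30, 15:45-16:00, 16:30-16:45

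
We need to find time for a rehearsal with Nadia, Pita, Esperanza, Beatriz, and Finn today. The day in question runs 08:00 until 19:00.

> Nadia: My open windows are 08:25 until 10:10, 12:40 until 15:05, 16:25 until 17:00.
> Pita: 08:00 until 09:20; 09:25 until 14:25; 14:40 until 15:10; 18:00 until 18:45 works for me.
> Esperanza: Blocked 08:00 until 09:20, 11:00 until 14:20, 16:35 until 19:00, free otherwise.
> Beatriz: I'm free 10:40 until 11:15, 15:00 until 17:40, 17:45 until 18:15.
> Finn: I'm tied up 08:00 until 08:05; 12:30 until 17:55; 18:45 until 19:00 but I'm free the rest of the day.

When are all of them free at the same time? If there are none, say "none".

Nadia free: 08:25-10:10, 12:40-15:05, 16:25-17:00.
Pita free: 08:00-09:20, 09:25-14:25, 14:40-15:10, 18:00-18:45.
Esperanza free: 09:20-11:00, 14:20-16:35 (invert busy blocks within the working day).
Beatriz free: 10:40-11:15, 15:00-17:40, 17:45-18:15.
Finn free: 08:05-12:30, 17:55-18:45 (invert busy blocks within the working day).
Nadia ∩ Pita: 08:25-09:20, 09:25-10:10, 12:40-14:25, 14:40-15:05.
Nadia ∩ Pita ∩ Esperanza: 09:25-10:10, 14:20-14:25, 14:40-15:05.
Nadia ∩ Pita ∩ Esperanza ∩ Beatriz: 15:00-15:05.
Nadia ∩ Pita ∩ Esperanza ∩ Beatriz ∩ Finn: ∅.
There is no time when everyone is free.

none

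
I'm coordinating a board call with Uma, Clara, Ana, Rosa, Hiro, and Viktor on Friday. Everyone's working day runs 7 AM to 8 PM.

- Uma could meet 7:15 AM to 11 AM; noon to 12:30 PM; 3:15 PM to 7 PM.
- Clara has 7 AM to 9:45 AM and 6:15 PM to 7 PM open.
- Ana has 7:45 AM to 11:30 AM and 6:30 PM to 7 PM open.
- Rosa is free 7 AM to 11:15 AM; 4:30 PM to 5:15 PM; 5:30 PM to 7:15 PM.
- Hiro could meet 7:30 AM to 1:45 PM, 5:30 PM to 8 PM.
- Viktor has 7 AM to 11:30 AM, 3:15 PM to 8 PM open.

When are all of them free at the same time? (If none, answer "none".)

Uma ∩ Clara: 07:15-09:45, 18:15-19:00.
Uma ∩ Clara ∩ Ana: 07:45-09:45, 18:30-19:00.
Uma ∩ Clara ∩ Ana ∩ Rosa: 07:45-09:45, 18:30-19:00.
Uma ∩ Clara ∩ Ana ∩ Rosa ∩ Hiro: 07:45-09:45, 18:30-19:00.
Uma ∩ Clara ∩ Ana ∩ Rosa ∩ Hiro ∩ Viktor: 07:45-09:45, 18:30-19:00.
So the common availability across everyone is 07:45-09:45, 18:30-19:00.

07:45-09:45, 18:30-19:00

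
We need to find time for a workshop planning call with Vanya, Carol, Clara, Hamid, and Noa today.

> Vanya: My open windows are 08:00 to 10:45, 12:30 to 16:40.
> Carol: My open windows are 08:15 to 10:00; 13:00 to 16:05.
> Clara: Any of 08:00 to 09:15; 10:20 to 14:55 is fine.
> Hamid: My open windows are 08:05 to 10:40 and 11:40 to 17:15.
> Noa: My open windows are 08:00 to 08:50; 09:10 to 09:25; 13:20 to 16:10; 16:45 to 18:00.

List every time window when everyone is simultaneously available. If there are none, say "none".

08:15-08:50, 09:10-09:15, 13:20-14:55

Vanya ∩ Carol: 08:15-10:00, 13:00-16:05.
Vanya ∩ Carol ∩ Clara: 08:15-09:15, 13:00-14:55.
Vanya ∩ Carol ∩ Clara ∩ Hamid: 08:15-09:15, 13:00-14:55.
Vanya ∩ Carol ∩ Clara ∩ Hamid ∩ Noa: 08:15-08:50, 09:10-09:15, 13:20-14:55.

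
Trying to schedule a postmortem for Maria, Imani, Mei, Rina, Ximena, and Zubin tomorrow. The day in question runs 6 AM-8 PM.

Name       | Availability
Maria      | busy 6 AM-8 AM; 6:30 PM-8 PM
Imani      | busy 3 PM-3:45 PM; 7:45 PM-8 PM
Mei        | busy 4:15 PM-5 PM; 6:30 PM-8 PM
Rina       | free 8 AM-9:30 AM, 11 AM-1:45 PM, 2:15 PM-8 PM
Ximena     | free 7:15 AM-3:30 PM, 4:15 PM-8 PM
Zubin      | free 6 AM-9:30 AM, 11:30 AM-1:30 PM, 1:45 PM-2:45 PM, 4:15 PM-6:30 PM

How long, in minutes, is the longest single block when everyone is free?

120

Maria free: 08:00-18:30 (invert busy blocks within the working day).
Imani free: 06:00-15:00, 15:45-19:45 (invert busy blocks within the working day).
Mei free: 06:00-16:15, 17:00-18:30 (invert busy blocks within the working day).
Rina free: 08:00-09:30, 11:00-13:45, 14:15-20:00.
Ximena free: 07:15-15:30, 16:15-20:00.
Zubin free: 06:00-09:30, 11:30-13:30, 13:45-14:45, 16:15-18:30.
Maria ∩ Imani: 08:00-15:00, 15:45-18:30.
Maria ∩ Imani ∩ Mei: 08:00-15:00, 15:45-16:15, 17:00-18:30.
Maria ∩ Imani ∩ Mei ∩ Rina: 08:00-09:30, 11:00-13:45, 14:15-15:00, 15:45-16:15, 17:00-18:30.
Maria ∩ Imani ∩ Mei ∩ Rina ∩ Ximena: 08:00-09:30, 11:00-13:45, 14:15-15:00, 17:00-18:30.
Maria ∩ Imani ∩ Mei ∩ Rina ∩ Ximena ∩ Zubin: 08:00-09:30, 11:30-13:30, 14:15-14:45, 17:00-18:30.
Those are the intersection windows.
The longest is 11:30-13:30 at 120 minutes.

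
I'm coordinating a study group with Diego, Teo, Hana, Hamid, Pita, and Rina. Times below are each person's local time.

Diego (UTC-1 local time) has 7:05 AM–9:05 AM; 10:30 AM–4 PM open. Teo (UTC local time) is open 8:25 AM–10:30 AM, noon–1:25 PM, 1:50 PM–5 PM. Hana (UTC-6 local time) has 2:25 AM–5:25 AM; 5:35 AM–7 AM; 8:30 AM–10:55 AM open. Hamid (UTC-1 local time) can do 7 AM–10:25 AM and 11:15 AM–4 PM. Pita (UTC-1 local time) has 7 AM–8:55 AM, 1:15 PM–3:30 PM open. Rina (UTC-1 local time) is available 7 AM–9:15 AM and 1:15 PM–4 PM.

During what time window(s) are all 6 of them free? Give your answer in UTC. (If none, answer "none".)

Diego in UTC: 08:05-10:05, 11:30-17:00 (add 1h to convert from UTC-1).
Teo in UTC: 08:25-10:30, 12:00-13:25, 13:50-17:00.
Hana in UTC: 08:25-11:25, 11:35-13:00, 14:30-16:55 (add 6h to convert from UTC-6).
Hamid in UTC: 08:00-11:25, 12:15-17:00 (add 1h to convert from UTC-1).
Pita in UTC: 08:00-09:55, 14:15-16:30 (add 1h to convert from UTC-1).
Rina in UTC: 08:00-10:15, 14:15-17:00 (add 1h to convert from UTC-1).
Diego ∩ Teo: 08:25-10:05, 12:00-13:25, 13:50-17:00.
Diego ∩ Teo ∩ Hana: 08:25-10:05, 12:00-13:00, 14:30-16:55.
Diego ∩ Teo ∩ Hana ∩ Hamid: 08:25-10:05, 12:15-13:00, 14:30-16:55.
Diego ∩ Teo ∩ Hana ∩ Hamid ∩ Pita: 08:25-09:55, 14:30-16:30.
Diego ∩ Teo ∩ Hana ∩ Hamid ∩ Pita ∩ Rina: 08:25-09:55, 14:30-16:30.

08:25-09:55, 14:30-16:30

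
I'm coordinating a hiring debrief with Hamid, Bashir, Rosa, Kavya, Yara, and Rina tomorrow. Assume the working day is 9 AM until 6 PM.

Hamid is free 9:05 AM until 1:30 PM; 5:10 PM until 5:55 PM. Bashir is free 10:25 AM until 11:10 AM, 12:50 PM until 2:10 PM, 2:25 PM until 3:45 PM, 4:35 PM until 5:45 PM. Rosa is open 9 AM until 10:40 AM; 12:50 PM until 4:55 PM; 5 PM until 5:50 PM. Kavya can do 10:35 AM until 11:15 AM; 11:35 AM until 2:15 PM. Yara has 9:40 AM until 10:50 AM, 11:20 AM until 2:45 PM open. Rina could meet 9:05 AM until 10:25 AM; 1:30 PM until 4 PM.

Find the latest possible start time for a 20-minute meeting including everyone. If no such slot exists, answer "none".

none

Hamid ∩ Bashir: 10:25-11:10, 12:50-13:30, 17:10-17:45.
Hamid ∩ Bashir ∩ Rosa: 10:25-10:40, 12:50-13:30, 17:10-17:45.
Hamid ∩ Bashir ∩ Rosa ∩ Kavya: 10:35-10:40, 12:50-13:30.
Hamid ∩ Bashir ∩ Rosa ∩ Kavya ∩ Yara: 10:35-10:40, 12:50-13:30.
Hamid ∩ Bashir ∩ Rosa ∩ Kavya ∩ Yara ∩ Rina: ∅.
There is no time when everyone is free.
No common window is at least 20 minutes long.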